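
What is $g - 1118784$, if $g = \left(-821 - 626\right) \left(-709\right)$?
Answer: $-92861$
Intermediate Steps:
$g = 1025923$ ($g = \left(-1447\right) \left(-709\right) = 1025923$)
$g - 1118784 = 1025923 - 1118784 = -92861$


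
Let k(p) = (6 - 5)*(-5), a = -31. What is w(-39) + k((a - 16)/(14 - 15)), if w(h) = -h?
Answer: 34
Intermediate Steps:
k(p) = -5 (k(p) = 1*(-5) = -5)
w(-39) + k((a - 16)/(14 - 15)) = -1*(-39) - 5 = 39 - 5 = 34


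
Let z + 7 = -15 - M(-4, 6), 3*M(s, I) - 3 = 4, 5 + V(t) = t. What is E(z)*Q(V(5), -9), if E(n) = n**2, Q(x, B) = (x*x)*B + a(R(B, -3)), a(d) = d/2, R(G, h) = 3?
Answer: 5329/6 ≈ 888.17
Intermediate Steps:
V(t) = -5 + t
M(s, I) = 7/3 (M(s, I) = 1 + (1/3)*4 = 1 + 4/3 = 7/3)
a(d) = d/2 (a(d) = d*(1/2) = d/2)
Q(x, B) = 3/2 + B*x**2 (Q(x, B) = (x*x)*B + (1/2)*3 = x**2*B + 3/2 = B*x**2 + 3/2 = 3/2 + B*x**2)
z = -73/3 (z = -7 + (-15 - 1*7/3) = -7 + (-15 - 7/3) = -7 - 52/3 = -73/3 ≈ -24.333)
E(z)*Q(V(5), -9) = (-73/3)**2*(3/2 - 9*(-5 + 5)**2) = 5329*(3/2 - 9*0**2)/9 = 5329*(3/2 - 9*0)/9 = 5329*(3/2 + 0)/9 = (5329/9)*(3/2) = 5329/6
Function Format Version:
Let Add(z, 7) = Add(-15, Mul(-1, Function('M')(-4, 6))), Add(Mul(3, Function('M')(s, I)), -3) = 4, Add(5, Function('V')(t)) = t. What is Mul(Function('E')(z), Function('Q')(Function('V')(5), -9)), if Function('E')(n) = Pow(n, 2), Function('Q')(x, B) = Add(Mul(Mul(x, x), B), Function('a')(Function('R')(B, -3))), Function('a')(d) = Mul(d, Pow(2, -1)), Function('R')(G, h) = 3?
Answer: Rational(5329, 6) ≈ 888.17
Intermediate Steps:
Function('V')(t) = Add(-5, t)
Function('M')(s, I) = Rational(7, 3) (Function('M')(s, I) = Add(1, Mul(Rational(1, 3), 4)) = Add(1, Rational(4, 3)) = Rational(7, 3))
Function('a')(d) = Mul(Rational(1, 2), d) (Function('a')(d) = Mul(d, Rational(1, 2)) = Mul(Rational(1, 2), d))
Function('Q')(x, B) = Add(Rational(3, 2), Mul(B, Pow(x, 2))) (Function('Q')(x, B) = Add(Mul(Mul(x, x), B), Mul(Rational(1, 2), 3)) = Add(Mul(Pow(x, 2), B), Rational(3, 2)) = Add(Mul(B, Pow(x, 2)), Rational(3, 2)) = Add(Rational(3, 2), Mul(B, Pow(x, 2))))
z = Rational(-73, 3) (z = Add(-7, Add(-15, Mul(-1, Rational(7, 3)))) = Add(-7, Add(-15, Rational(-7, 3))) = Add(-7, Rational(-52, 3)) = Rational(-73, 3) ≈ -24.333)
Mul(Function('E')(z), Function('Q')(Function('V')(5), -9)) = Mul(Pow(Rational(-73, 3), 2), Add(Rational(3, 2), Mul(-9, Pow(Add(-5, 5), 2)))) = Mul(Rational(5329, 9), Add(Rational(3, 2), Mul(-9, Pow(0, 2)))) = Mul(Rational(5329, 9), Add(Rational(3, 2), Mul(-9, 0))) = Mul(Rational(5329, 9), Add(Rational(3, 2), 0)) = Mul(Rational(5329, 9), Rational(3, 2)) = Rational(5329, 6)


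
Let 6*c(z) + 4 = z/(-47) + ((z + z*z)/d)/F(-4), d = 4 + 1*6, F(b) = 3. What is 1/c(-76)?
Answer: 141/4409 ≈ 0.031980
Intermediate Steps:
d = 10 (d = 4 + 6 = 10)
c(z) = -⅔ + z²/180 + 17*z/8460 (c(z) = -⅔ + (z/(-47) + ((z + z*z)/10)/3)/6 = -⅔ + (z*(-1/47) + ((z + z²)*(⅒))*(⅓))/6 = -⅔ + (-z/47 + (z/10 + z²/10)*(⅓))/6 = -⅔ + (-z/47 + (z/30 + z²/30))/6 = -⅔ + (z²/30 + 17*z/1410)/6 = -⅔ + (z²/180 + 17*z/8460) = -⅔ + z²/180 + 17*z/8460)
1/c(-76) = 1/(-⅔ + (1/180)*(-76)² + (17/8460)*(-76)) = 1/(-⅔ + (1/180)*5776 - 323/2115) = 1/(-⅔ + 1444/45 - 323/2115) = 1/(4409/141) = 141/4409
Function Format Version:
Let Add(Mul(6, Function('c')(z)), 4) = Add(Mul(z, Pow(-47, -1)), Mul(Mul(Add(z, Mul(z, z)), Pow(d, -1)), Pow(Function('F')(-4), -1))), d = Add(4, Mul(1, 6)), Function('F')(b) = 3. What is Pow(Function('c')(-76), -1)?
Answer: Rational(141, 4409) ≈ 0.031980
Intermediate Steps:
d = 10 (d = Add(4, 6) = 10)
Function('c')(z) = Add(Rational(-2, 3), Mul(Rational(1, 180), Pow(z, 2)), Mul(Rational(17, 8460), z)) (Function('c')(z) = Add(Rational(-2, 3), Mul(Rational(1, 6), Add(Mul(z, Pow(-47, -1)), Mul(Mul(Add(z, Mul(z, z)), Pow(10, -1)), Pow(3, -1))))) = Add(Rational(-2, 3), Mul(Rational(1, 6), Add(Mul(z, Rational(-1, 47)), Mul(Mul(Add(z, Pow(z, 2)), Rational(1, 10)), Rational(1, 3))))) = Add(Rational(-2, 3), Mul(Rational(1, 6), Add(Mul(Rational(-1, 47), z), Mul(Add(Mul(Rational(1, 10), z), Mul(Rational(1, 10), Pow(z, 2))), Rational(1, 3))))) = Add(Rational(-2, 3), Mul(Rational(1, 6), Add(Mul(Rational(-1, 47), z), Add(Mul(Rational(1, 30), z), Mul(Rational(1, 30), Pow(z, 2)))))) = Add(Rational(-2, 3), Mul(Rational(1, 6), Add(Mul(Rational(1, 30), Pow(z, 2)), Mul(Rational(17, 1410), z)))) = Add(Rational(-2, 3), Add(Mul(Rational(1, 180), Pow(z, 2)), Mul(Rational(17, 8460), z))) = Add(Rational(-2, 3), Mul(Rational(1, 180), Pow(z, 2)), Mul(Rational(17, 8460), z)))
Pow(Function('c')(-76), -1) = Pow(Add(Rational(-2, 3), Mul(Rational(1, 180), Pow(-76, 2)), Mul(Rational(17, 8460), -76)), -1) = Pow(Add(Rational(-2, 3), Mul(Rational(1, 180), 5776), Rational(-323, 2115)), -1) = Pow(Add(Rational(-2, 3), Rational(1444, 45), Rational(-323, 2115)), -1) = Pow(Rational(4409, 141), -1) = Rational(141, 4409)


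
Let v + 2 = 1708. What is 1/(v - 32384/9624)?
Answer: 1203/2048270 ≈ 0.00058732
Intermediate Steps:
v = 1706 (v = -2 + 1708 = 1706)
1/(v - 32384/9624) = 1/(1706 - 32384/9624) = 1/(1706 - 32384*1/9624) = 1/(1706 - 4048/1203) = 1/(2048270/1203) = 1203/2048270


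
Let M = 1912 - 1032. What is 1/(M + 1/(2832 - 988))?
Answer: 1844/1622721 ≈ 0.0011364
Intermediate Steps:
M = 880
1/(M + 1/(2832 - 988)) = 1/(880 + 1/(2832 - 988)) = 1/(880 + 1/1844) = 1/(1622721/1844) = 1844/1622721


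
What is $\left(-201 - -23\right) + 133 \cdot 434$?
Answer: $57544$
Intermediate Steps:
$\left(-201 - -23\right) + 133 \cdot 434 = \left(-201 + 23\right) + 57722 = -178 + 57722 = 57544$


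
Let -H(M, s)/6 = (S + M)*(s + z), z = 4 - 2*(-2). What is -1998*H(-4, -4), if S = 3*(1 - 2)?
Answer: -335664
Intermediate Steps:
z = 8 (z = 4 + 4 = 8)
S = -3 (S = 3*(-1) = -3)
H(M, s) = -6*(-3 + M)*(8 + s) (H(M, s) = -6*(-3 + M)*(s + 8) = -6*(-3 + M)*(8 + s))
-1998*H(-4, -4) = -1998*(144 - 48*(-4) + 18*(-4) - 6*(-4)*(-4)) = -1998*(144 + 192 - 72 - 96) = -1998*168 = -335664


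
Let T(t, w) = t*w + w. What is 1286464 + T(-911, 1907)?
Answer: -448906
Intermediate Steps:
T(t, w) = w + t*w
1286464 + T(-911, 1907) = 1286464 + 1907*(1 - 911) = 1286464 + 1907*(-910) = 1286464 - 1735370 = -448906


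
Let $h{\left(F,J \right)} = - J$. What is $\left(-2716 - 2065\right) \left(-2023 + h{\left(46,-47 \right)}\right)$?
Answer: $9447256$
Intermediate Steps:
$\left(-2716 - 2065\right) \left(-2023 + h{\left(46,-47 \right)}\right) = \left(-2716 - 2065\right) \left(-2023 - -47\right) = - 4781 \left(-2023 + 47\right) = \left(-4781\right) \left(-1976\right) = 9447256$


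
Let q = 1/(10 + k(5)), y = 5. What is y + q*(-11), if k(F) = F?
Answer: 64/15 ≈ 4.2667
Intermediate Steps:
q = 1/15 (q = 1/(10 + 5) = 1/15 ≈ 0.066667)
y + q*(-11) = 5 + (1/15)*(-11) = 5 - 11/15 = 64/15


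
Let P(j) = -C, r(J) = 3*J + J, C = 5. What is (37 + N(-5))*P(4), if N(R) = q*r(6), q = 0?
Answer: -185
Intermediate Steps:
r(J) = 4*J
P(j) = -5 (P(j) = -1*5 = -5)
N(R) = 0 (N(R) = 0*(4*6) = 0*24 = 0)
(37 + N(-5))*P(4) = (37 + 0)*(-5) = 37*(-5) = -185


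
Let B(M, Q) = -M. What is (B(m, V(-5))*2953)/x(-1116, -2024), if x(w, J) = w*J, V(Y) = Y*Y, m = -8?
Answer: 2953/282348 ≈ 0.010459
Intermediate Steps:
V(Y) = Y²
x(w, J) = J*w
(B(m, V(-5))*2953)/x(-1116, -2024) = (-1*(-8)*2953)/((-2024*(-1116))) = (8*2953)/2258784 = 23624*(1/2258784) = 2953/282348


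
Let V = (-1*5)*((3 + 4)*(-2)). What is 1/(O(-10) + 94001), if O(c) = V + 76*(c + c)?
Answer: 1/92551 ≈ 1.0805e-5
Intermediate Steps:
V = 70 (V = -35*(-2) = -5*(-14) = 70)
O(c) = 70 + 152*c (O(c) = 70 + 76*(c + c) = 70 + 76*(2*c) = 70 + 152*c)
1/(O(-10) + 94001) = 1/((70 + 152*(-10)) + 94001) = 1/((70 - 1520) + 94001) = 1/(-1450 + 94001) = 1/92551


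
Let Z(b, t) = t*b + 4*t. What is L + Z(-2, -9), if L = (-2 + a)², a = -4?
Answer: 18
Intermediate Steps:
Z(b, t) = 4*t + b*t (Z(b, t) = b*t + 4*t = 4*t + b*t)
L = 36 (L = (-2 - 4)² = (-6)² = 36)
L + Z(-2, -9) = 36 - 9*(4 - 2) = 36 - 9*2 = 36 - 18 = 18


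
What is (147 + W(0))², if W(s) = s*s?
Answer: 21609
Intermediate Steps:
W(s) = s²
(147 + W(0))² = (147 + 0²)² = (147 + 0)² = 147² = 21609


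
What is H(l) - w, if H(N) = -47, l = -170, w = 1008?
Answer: -1055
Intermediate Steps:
H(l) - w = -47 - 1*1008 = -47 - 1008 = -1055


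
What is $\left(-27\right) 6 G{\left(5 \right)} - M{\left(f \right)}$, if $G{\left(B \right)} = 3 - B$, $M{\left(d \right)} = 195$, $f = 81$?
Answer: $129$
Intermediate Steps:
$\left(-27\right) 6 G{\left(5 \right)} - M{\left(f \right)} = \left(-27\right) 6 \left(3 - 5\right) - 195 = - 162 \left(3 - 5\right) - 195 = \left(-162\right) \left(-2\right) - 195 = 324 - 195 = 129$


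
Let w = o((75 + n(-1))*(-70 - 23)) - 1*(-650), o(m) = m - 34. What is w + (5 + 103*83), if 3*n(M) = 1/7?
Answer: 15334/7 ≈ 2190.6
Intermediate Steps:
n(M) = 1/21 (n(M) = (⅓)/7 = (⅓)*(⅐) = 1/21)
o(m) = -34 + m
w = -44544/7 (w = (-34 + (75 + 1/21)*(-70 - 23)) - 1*(-650) = (-34 + (1576/21)*(-93)) + 650 = (-34 - 48856/7) + 650 = -49094/7 + 650 = -44544/7 ≈ -6363.4)
w + (5 + 103*83) = -44544/7 + (5 + 103*83) = -44544/7 + (5 + 8549) = -44544/7 + 8554 = 15334/7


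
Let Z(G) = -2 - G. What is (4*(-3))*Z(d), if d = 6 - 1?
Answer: 84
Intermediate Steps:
d = 5
(4*(-3))*Z(d) = (4*(-3))*(-2 - 1*5) = -12*(-2 - 5) = -12*(-7) = 84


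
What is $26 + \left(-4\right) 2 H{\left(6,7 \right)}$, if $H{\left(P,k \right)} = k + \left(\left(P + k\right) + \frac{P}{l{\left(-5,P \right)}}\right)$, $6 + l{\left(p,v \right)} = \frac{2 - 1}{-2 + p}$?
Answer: $- \frac{5426}{43} \approx -126.19$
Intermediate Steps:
$l{\left(p,v \right)} = -6 + \frac{1}{-2 + p}$ ($l{\left(p,v \right)} = -6 + \frac{2 - 1}{-2 + p} = -6 + 1 \frac{1}{-2 + p} = -6 + \frac{1}{-2 + p}$)
$H{\left(P,k \right)} = 2 k + \frac{36 P}{43}$ ($H{\left(P,k \right)} = k + \left(\left(P + k\right) + \frac{P}{\frac{1}{-2 - 5} \left(13 - -30\right)}\right) = k + \left(\left(P + k\right) + \frac{P}{\frac{1}{-7} \left(13 + 30\right)}\right) = k + \left(\left(P + k\right) + \frac{P}{\left(- \frac{1}{7}\right) 43}\right) = k + \left(\left(P + k\right) + \frac{P}{- \frac{43}{7}}\right) = k + \left(\left(P + k\right) + P \left(- \frac{7}{43}\right)\right) = k + \left(\left(P + k\right) - \frac{7 P}{43}\right) = k + \left(k + \frac{36 P}{43}\right) = 2 k + \frac{36 P}{43}$)
$26 + \left(-4\right) 2 H{\left(6,7 \right)} = 26 + \left(-4\right) 2 \left(2 \cdot 7 + \frac{36}{43} \cdot 6\right) = 26 - 8 \left(14 + \frac{216}{43}\right) = 26 - \frac{6544}{43} = - \frac{5426}{43}$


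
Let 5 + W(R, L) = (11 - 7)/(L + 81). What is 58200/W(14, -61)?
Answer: -12125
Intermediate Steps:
W(R, L) = -5 + 4/(81 + L) (W(R, L) = -5 + (11 - 7)/(L + 81) = -5 + 4/(81 + L))
58200/W(14, -61) = 58200/(((-401 - 5*(-61))/(81 - 61))) = 58200/(((-401 + 305)/20)) = 58200/(((1/20)*(-96))) = 58200/(-24/5) = 58200*(-5/24) = -12125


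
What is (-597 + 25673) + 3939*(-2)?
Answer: 17198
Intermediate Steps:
(-597 + 25673) + 3939*(-2) = 25076 - 7878 = 17198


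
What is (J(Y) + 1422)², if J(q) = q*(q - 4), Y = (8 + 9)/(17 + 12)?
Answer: 1426159019961/707281 ≈ 2.0164e+6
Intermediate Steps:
Y = 17/29 ≈ 0.58621
J(q) = q*(-4 + q)
(J(Y) + 1422)² = (17*(-4 + 17/29)/29 + 1422)² = ((17/29)*(-99/29) + 1422)² = (-1683/841 + 1422)² = (1194219/841)² = 1426159019961/707281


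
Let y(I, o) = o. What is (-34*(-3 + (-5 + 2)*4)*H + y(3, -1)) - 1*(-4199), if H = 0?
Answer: 4198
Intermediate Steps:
(-34*(-3 + (-5 + 2)*4)*H + y(3, -1)) - 1*(-4199) = (-34*(-3 + (-5 + 2)*4)*0 - 1) - 1*(-4199) = (-34*(-3 - 3*4)*0 - 1) + 4199 = (-34*(-3 - 12)*0 - 1) + 4199 = (-(-510)*0 - 1) + 4199 = (-34*0 - 1) + 4199 = (0 - 1) + 4199 = -1 + 4199 = 4198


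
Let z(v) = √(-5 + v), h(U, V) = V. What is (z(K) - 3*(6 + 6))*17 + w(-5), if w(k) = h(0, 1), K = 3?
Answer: -611 + 17*I*√2 ≈ -611.0 + 24.042*I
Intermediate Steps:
w(k) = 1
(z(K) - 3*(6 + 6))*17 + w(-5) = (√(-5 + 3) - 3*(6 + 6))*17 + 1 = (√(-2) - 3*12)*17 + 1 = (I*√2 - 36)*17 + 1 = (-36 + I*√2)*17 + 1 = (-612 + 17*I*√2) + 1 = -611 + 17*I*√2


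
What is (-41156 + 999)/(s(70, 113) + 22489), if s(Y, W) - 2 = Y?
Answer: -40157/22561 ≈ -1.7799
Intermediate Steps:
s(Y, W) = 2 + Y
(-41156 + 999)/(s(70, 113) + 22489) = (-41156 + 999)/((2 + 70) + 22489) = -40157/(72 + 22489) = -40157/22561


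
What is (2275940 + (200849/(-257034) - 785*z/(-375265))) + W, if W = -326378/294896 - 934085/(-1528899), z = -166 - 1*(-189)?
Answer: 1649626549913229594899474767/724811480434389224184 ≈ 2.2759e+6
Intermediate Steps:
z = 23 (z = -166 + 189 = 23)
W = -111770533831/225433099752 (W = -326378*1/294896 - 934085*(-1/1528899) = -163189/147448 + 934085/1528899 = -111770533831/225433099752 ≈ -0.49580)
(2275940 + (200849/(-257034) - 785*z/(-375265))) + W = (2275940 + (200849/(-257034) - 785*23/(-375265))) - 111770533831/225433099752 = (2275940 + (200849*(-1/257034) - 18055*(-1/375265))) - 111770533831/225433099752 = (2275940 + (-200849/257034 + 3611/75053)) - 111770533831/225433099752 = (2275940 - 14146170223/19291172802) - 111770533831/225433099752 = 43905537680813657/19291172802 - 111770533831/225433099752 = 1649626549913229594899474767/724811480434389224184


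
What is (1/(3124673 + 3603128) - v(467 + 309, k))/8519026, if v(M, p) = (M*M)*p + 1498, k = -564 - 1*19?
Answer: 2361909653725111/57314311641826 ≈ 41.210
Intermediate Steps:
k = -583 (k = -564 - 19 = -583)
v(M, p) = 1498 + p*M² (v(M, p) = M²*p + 1498 = p*M² + 1498 = 1498 + p*M²)
(1/(3124673 + 3603128) - v(467 + 309, k))/8519026 = (1/(3124673 + 3603128) - (1498 - 583*(467 + 309)²))/8519026 = (1/6727801 - (1498 - 583*776²))*(1/8519026) = (1/6727801 - (1498 - 583*602176))*(1/8519026) = (1/6727801 - (1498 - 351068608))*(1/8519026) = (1/6727801 - 1*(-351067110))*(1/8519026) = (1/6727801 + 351067110)*(1/8519026) = (2361909653725111/6727801)*(1/8519026) = 2361909653725111/57314311641826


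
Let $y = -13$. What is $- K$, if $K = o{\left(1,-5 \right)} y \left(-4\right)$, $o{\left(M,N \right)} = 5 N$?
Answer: $1300$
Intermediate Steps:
$K = -1300$ ($K = 5 \left(-5\right) \left(-13\right) \left(-4\right) = \left(-25\right) \left(-13\right) \left(-4\right) = 325 \left(-4\right) = -1300$)
$- K = \left(-1\right) \left(-1300\right) = 1300$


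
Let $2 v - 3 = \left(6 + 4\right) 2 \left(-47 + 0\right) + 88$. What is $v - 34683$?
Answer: $- \frac{70215}{2} \approx -35108.0$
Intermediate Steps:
$v = - \frac{849}{2}$ ($v = \frac{3}{2} + \frac{\left(6 + 4\right) 2 \left(-47 + 0\right) + 88}{2} = \frac{3}{2} + \frac{10 \cdot 2 \left(-47\right) + 88}{2} = \frac{3}{2} + \frac{20 \left(-47\right) + 88}{2} = \frac{3}{2} + \frac{-940 + 88}{2} = \frac{3}{2} + \frac{1}{2} \left(-852\right) = \frac{3}{2} - 426 = - \frac{849}{2} \approx -424.5$)
$v - 34683 = - \frac{849}{2} - 34683 = - \frac{70215}{2}$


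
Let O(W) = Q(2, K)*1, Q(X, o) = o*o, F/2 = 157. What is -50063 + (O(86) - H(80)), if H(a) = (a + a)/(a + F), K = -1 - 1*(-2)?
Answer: -9862294/197 ≈ -50062.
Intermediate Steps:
F = 314 (F = 2*157 = 314)
K = 1 (K = -1 + 2 = 1)
H(a) = 2*a/(314 + a) (H(a) = (a + a)/(a + 314) = (2*a)/(314 + a) = 2*a/(314 + a))
Q(X, o) = o²
O(W) = 1 (O(W) = 1²*1 = 1*1 = 1)
-50063 + (O(86) - H(80)) = -50063 + (1 - 2*80/(314 + 80)) = -50063 + (1 - 2*80/394) = -50063 + (1 - 1*80/197) = -50063 + (1 - 80/197) = -50063 + 117/197 = -9862294/197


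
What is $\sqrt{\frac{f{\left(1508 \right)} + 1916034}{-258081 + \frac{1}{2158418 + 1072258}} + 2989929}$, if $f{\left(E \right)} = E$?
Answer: $\frac{\sqrt{2078541369651238608998209508265}}{833776092755} \approx 1729.1$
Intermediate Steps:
$\sqrt{\frac{f{\left(1508 \right)} + 1916034}{-258081 + \frac{1}{2158418 + 1072258}} + 2989929} = \sqrt{\frac{1508 + 1916034}{-258081 + \frac{1}{2158418 + 1072258}} + 2989929} = \sqrt{\frac{1917542}{-258081 + \frac{1}{3230676}} + 2989929} = \sqrt{\frac{1917542}{- \frac{833776092755}{3230676}} + 2989929} = \sqrt{1917542 \left(- \frac{3230676}{833776092755}\right) + 2989929} = \sqrt{- \frac{6194956918392}{833776092755} + 2989929} = \sqrt{\frac{2492925124277946003}{833776092755}} = \frac{\sqrt{2078541369651238608998209508265}}{833776092755}$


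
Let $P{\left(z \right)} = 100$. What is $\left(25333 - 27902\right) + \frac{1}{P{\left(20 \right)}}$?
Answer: $- \frac{256899}{100} \approx -2569.0$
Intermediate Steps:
$\left(25333 - 27902\right) + \frac{1}{P{\left(20 \right)}} = \left(25333 - 27902\right) + \frac{1}{100} = -2569 + \frac{1}{100} = - \frac{256899}{100}$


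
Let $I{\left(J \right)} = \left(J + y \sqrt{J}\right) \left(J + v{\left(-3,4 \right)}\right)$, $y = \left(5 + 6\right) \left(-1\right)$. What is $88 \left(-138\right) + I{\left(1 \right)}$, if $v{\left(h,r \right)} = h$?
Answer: $-12124$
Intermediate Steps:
$y = -11$ ($y = 11 \left(-1\right) = -11$)
$I{\left(J \right)} = \left(-3 + J\right) \left(J - 11 \sqrt{J}\right)$ ($I{\left(J \right)} = \left(J - 11 \sqrt{J}\right) \left(J - 3\right) = \left(J - 11 \sqrt{J}\right) \left(-3 + J\right) = \left(-3 + J\right) \left(J - 11 \sqrt{J}\right)$)
$88 \left(-138\right) + I{\left(1 \right)} = 88 \left(-138\right) + \left(1^{2} - 11 \cdot 1^{\frac{3}{2}} - 3 + 33 \sqrt{1}\right) = -12144 + \left(1 - 11 - 3 + 33 \cdot 1\right) = -12144 + \left(1 - 11 - 3 + 33\right) = -12144 + 20 = -12124$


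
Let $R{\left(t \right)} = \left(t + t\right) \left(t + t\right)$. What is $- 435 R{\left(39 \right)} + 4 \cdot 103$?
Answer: $-2646128$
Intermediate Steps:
$R{\left(t \right)} = 4 t^{2}$ ($R{\left(t \right)} = 2 t 2 t = 4 t^{2}$)
$- 435 R{\left(39 \right)} + 4 \cdot 103 = - 435 \cdot 4 \cdot 39^{2} + 4 \cdot 103 = - 435 \cdot 4 \cdot 1521 + 412 = \left(-435\right) 6084 + 412 = -2646540 + 412 = -2646128$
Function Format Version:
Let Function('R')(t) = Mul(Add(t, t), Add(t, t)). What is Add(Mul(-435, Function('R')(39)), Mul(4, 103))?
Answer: -2646128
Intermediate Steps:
Function('R')(t) = Mul(4, Pow(t, 2)) (Function('R')(t) = Mul(Mul(2, t), Mul(2, t)) = Mul(4, Pow(t, 2)))
Add(Mul(-435, Function('R')(39)), Mul(4, 103)) = Add(Mul(-435, Mul(4, Pow(39, 2))), Mul(4, 103)) = Add(Mul(-435, Mul(4, 1521)), 412) = Add(Mul(-435, 6084), 412) = Add(-2646540, 412) = -2646128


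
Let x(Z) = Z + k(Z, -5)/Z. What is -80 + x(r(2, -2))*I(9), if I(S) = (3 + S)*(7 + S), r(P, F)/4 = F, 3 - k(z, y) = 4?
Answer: -1592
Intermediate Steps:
k(z, y) = -1 (k(z, y) = 3 - 1*4 = 3 - 4 = -1)
r(P, F) = 4*F
x(Z) = Z - 1/Z
-80 + x(r(2, -2))*I(9) = -80 + (4*(-2) - 1/(4*(-2)))*(21 + 9² + 10*9) = -80 + (-8 - 1/(-8))*(21 + 81 + 90) = -80 + (-8 - 1*(-⅛))*192 = -80 + (-8 + ⅛)*192 = -80 - 63/8*192 = -80 - 1512 = -1592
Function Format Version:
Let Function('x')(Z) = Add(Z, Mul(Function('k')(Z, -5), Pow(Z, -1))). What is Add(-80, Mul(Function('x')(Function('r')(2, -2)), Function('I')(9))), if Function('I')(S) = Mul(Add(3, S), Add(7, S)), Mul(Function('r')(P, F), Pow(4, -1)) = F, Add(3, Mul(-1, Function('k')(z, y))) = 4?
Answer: -1592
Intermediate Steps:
Function('k')(z, y) = -1 (Function('k')(z, y) = Add(3, Mul(-1, 4)) = Add(3, -4) = -1)
Function('r')(P, F) = Mul(4, F)
Function('x')(Z) = Add(Z, Mul(-1, Pow(Z, -1)))
Add(-80, Mul(Function('x')(Function('r')(2, -2)), Function('I')(9))) = Add(-80, Mul(Add(Mul(4, -2), Mul(-1, Pow(Mul(4, -2), -1))), Add(21, Pow(9, 2), Mul(10, 9)))) = Add(-80, Mul(Add(-8, Mul(-1, Pow(-8, -1))), Add(21, 81, 90))) = Add(-80, Mul(Add(-8, Mul(-1, Rational(-1, 8))), 192)) = Add(-80, Mul(Add(-8, Rational(1, 8)), 192)) = Add(-80, Mul(Rational(-63, 8), 192)) = Add(-80, -1512) = -1592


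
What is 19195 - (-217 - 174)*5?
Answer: 21150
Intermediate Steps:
19195 - (-217 - 174)*5 = 19195 - (-391)*5 = 19195 - 1*(-1955) = 19195 + 1955 = 21150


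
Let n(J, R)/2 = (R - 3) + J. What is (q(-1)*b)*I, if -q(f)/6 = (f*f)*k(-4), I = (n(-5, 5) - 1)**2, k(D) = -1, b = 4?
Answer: 1176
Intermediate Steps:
n(J, R) = -6 + 2*J + 2*R (n(J, R) = 2*((R - 3) + J) = 2*((-3 + R) + J) = 2*(-3 + J + R) = -6 + 2*J + 2*R)
I = 49 (I = ((-6 + 2*(-5) + 2*5) - 1)**2 = ((-6 - 10 + 10) - 1)**2 = (-6 - 1)**2 = (-7)**2 = 49)
q(f) = 6*f**2 (q(f) = -6*f*f*(-1) = -6*f**2*(-1) = -(-6)*f**2 = 6*f**2)
(q(-1)*b)*I = ((6*(-1)**2)*4)*49 = ((6*1)*4)*49 = (6*4)*49 = 24*49 = 1176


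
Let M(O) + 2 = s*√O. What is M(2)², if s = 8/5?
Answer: 228/25 - 32*√2/5 ≈ 0.069033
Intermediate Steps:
s = 8/5 (s = 8*(⅕) = 8/5 ≈ 1.6000)
M(O) = -2 + 8*√O/5
M(2)² = (-2 + 8*√2/5)²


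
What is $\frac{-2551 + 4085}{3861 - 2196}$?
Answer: $\frac{1534}{1665} \approx 0.92132$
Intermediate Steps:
$\frac{-2551 + 4085}{3861 - 2196} = \frac{1534}{1665}$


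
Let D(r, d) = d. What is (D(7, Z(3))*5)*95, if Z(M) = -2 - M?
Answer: -2375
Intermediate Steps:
(D(7, Z(3))*5)*95 = ((-2 - 1*3)*5)*95 = ((-2 - 3)*5)*95 = -5*5*95 = -25*95 = -2375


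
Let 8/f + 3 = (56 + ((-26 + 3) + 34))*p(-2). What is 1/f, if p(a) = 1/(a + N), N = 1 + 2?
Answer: 8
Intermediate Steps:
N = 3
p(a) = 1/(3 + a) (p(a) = 1/(a + 3) = 1/(3 + a))
f = 1/8 (f = 8/(-3 + (56 + ((-26 + 3) + 34))/(3 - 2)) = 8/(-3 + (56 + (-23 + 34))/1) = 8/(-3 + (56 + 11)*1) = 8/(-3 + 67*1) = 8/(-3 + 67) = 8/64 = 8*(1/64) = 1/8 ≈ 0.12500)
1/f = 1/(1/8) = 8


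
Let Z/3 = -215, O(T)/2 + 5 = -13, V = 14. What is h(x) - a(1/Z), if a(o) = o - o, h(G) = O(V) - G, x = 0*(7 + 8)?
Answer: -36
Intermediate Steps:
O(T) = -36 (O(T) = -10 + 2*(-13) = -10 - 26 = -36)
x = 0 (x = 0*15 = 0)
h(G) = -36 - G
Z = -645 (Z = 3*(-215) = -645)
a(o) = 0
h(x) - a(1/Z) = (-36 - 1*0) - 1*0 = (-36 + 0) + 0 = -36 + 0 = -36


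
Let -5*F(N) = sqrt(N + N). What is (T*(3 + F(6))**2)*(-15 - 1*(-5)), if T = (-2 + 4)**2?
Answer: -1896/5 + 96*sqrt(3) ≈ -212.92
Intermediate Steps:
F(N) = -sqrt(2)*sqrt(N)/5 (F(N) = -sqrt(N + N)/5 = -sqrt(2)*sqrt(N)/5)
T = 4 (T = 2**2 = 4)
(T*(3 + F(6))**2)*(-15 - 1*(-5)) = (4*(3 - sqrt(2)*sqrt(6)/5)**2)*(-15 - 1*(-5)) = (4*(3 - 2*sqrt(3)/5)**2)*(-15 + 5) = (4*(3 - 2*sqrt(3)/5)**2)*(-10) = -40*(3 - 2*sqrt(3)/5)**2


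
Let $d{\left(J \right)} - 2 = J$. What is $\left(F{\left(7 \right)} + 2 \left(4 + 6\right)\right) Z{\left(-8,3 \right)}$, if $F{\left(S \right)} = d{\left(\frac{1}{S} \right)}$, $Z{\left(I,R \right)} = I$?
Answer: $- \frac{1240}{7} \approx -177.14$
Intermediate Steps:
$d{\left(J \right)} = 2 + J$
$F{\left(S \right)} = 2 + \frac{1}{S}$
$\left(F{\left(7 \right)} + 2 \left(4 + 6\right)\right) Z{\left(-8,3 \right)} = \left(\left(2 + \frac{1}{7}\right) + 2 \left(4 + 6\right)\right) \left(-8\right) = \left(\left(2 + \frac{1}{7}\right) + 2 \cdot 10\right) \left(-8\right) = \left(\frac{15}{7} + 20\right) \left(-8\right) = \frac{155}{7} \left(-8\right) = - \frac{1240}{7}$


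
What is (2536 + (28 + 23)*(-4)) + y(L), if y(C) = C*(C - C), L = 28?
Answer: 2332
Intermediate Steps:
y(C) = 0 (y(C) = C*0 = 0)
(2536 + (28 + 23)*(-4)) + y(L) = (2536 + (28 + 23)*(-4)) + 0 = (2536 + 51*(-4)) + 0 = (2536 - 204) + 0 = 2332 + 0 = 2332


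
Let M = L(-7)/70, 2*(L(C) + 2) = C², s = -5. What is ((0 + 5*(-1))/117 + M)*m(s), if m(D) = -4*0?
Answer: 0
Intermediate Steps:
m(D) = 0
L(C) = -2 + C²/2
M = 9/28 (M = (-2 + (½)*(-7)²)/70 = (-2 + (½)*49)*(1/70) = (-2 + 49/2)*(1/70) = (45/2)*(1/70) = 9/28 ≈ 0.32143)
((0 + 5*(-1))/117 + M)*m(s) = ((0 + 5*(-1))/117 + 9/28)*0 = ((0 - 5)*(1/117) + 9/28)*0 = (-5*1/117 + 9/28)*0 = (-5/117 + 9/28)*0 = (913/3276)*0 = 0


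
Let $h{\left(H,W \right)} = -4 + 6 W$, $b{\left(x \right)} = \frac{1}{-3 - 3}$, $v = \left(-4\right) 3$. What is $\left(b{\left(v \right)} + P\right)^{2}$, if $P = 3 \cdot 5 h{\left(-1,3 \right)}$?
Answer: $\frac{1585081}{36} \approx 44030.0$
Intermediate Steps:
$v = -12$
$b{\left(x \right)} = - \frac{1}{6}$ ($b{\left(x \right)} = \frac{1}{-6} = - \frac{1}{6}$)
$P = 210$ ($P = 3 \cdot 5 \left(-4 + 6 \cdot 3\right) = 15 \left(-4 + 18\right) = 15 \cdot 14 = 210$)
$\left(b{\left(v \right)} + P\right)^{2} = \left(- \frac{1}{6} + 210\right)^{2} = \left(\frac{1259}{6}\right)^{2} = \frac{1585081}{36}$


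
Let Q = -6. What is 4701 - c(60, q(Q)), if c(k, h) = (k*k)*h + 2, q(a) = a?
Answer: 26299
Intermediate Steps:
c(k, h) = 2 + h*k**2 (c(k, h) = k**2*h + 2 = h*k**2 + 2 = 2 + h*k**2)
4701 - c(60, q(Q)) = 4701 - (2 - 6*60**2) = 4701 - (2 - 6*3600) = 4701 - (2 - 21600) = 4701 - 1*(-21598) = 4701 + 21598 = 26299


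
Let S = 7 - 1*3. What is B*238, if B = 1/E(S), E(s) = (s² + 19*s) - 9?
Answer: 238/83 ≈ 2.8675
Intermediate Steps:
S = 4 (S = 7 - 3 = 4)
E(s) = -9 + s² + 19*s
B = 1/83 (B = 1/(-9 + 4² + 19*4) = 1/(-9 + 16 + 76) = 1/83 ≈ 0.012048)
B*238 = (1/83)*238 = 238/83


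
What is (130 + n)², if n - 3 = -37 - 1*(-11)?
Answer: 11449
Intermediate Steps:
n = -23 (n = 3 + (-37 - 1*(-11)) = 3 + (-37 + 11) = 3 - 26 = -23)
(130 + n)² = (130 - 23)² = 107² = 11449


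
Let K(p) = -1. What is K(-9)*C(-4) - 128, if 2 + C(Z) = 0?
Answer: -126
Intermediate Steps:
C(Z) = -2 (C(Z) = -2 + 0 = -2)
K(-9)*C(-4) - 128 = -1*(-2) - 128 = 2 - 128 = -126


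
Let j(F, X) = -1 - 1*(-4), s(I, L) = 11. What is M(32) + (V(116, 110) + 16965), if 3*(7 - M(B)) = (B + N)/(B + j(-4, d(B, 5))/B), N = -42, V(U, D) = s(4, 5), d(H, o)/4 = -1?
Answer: 52324943/3081 ≈ 16983.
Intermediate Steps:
d(H, o) = -4 (d(H, o) = 4*(-1) = -4)
j(F, X) = 3 (j(F, X) = -1 + 4 = 3)
V(U, D) = 11
M(B) = 7 - (-42 + B)/(3*(B + 3/B)) (M(B) = 7 - (B - 42)/(3*(B + 3/B)) = 7 - (-42 + B)/(3*(B + 3/B)))
M(32) + (V(116, 110) + 16965) = (63 + 20*32² + 42*32)/(3*(3 + 32²)) + (11 + 16965) = (63 + 20*1024 + 1344)/(3*(3 + 1024)) + 16976 = (⅓)*(63 + 20480 + 1344)/1027 + 16976 = (⅓)*(1/1027)*21887 + 16976 = 21887/3081 + 16976 = 52324943/3081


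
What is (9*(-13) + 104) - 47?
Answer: -60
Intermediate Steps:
(9*(-13) + 104) - 47 = (-117 + 104) - 47 = -13 - 47 = -60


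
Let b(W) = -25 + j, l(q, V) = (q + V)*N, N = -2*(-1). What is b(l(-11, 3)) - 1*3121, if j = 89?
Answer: -3057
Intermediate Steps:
N = 2
l(q, V) = 2*V + 2*q (l(q, V) = (q + V)*2 = (V + q)*2 = 2*V + 2*q)
b(W) = 64 (b(W) = -25 + 89 = 64)
b(l(-11, 3)) - 1*3121 = 64 - 1*3121 = 64 - 3121 = -3057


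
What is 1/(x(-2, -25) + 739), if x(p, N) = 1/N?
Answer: 25/18474 ≈ 0.0013533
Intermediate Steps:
1/(x(-2, -25) + 739) = 1/(1/(-25) + 739) = 1/(-1/25 + 739) = 1/(18474/25) = 25/18474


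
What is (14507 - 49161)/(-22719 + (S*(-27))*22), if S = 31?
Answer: 34654/41133 ≈ 0.84249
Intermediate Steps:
(14507 - 49161)/(-22719 + (S*(-27))*22) = (14507 - 49161)/(-22719 + (31*(-27))*22) = -34654/(-22719 - 837*22) = -34654/(-22719 - 18414) = -34654/(-41133) = -34654*(-1/41133) = 34654/41133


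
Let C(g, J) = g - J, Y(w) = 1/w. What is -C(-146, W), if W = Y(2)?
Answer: 293/2 ≈ 146.50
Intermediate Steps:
W = ½ (W = 1/2 = ½ ≈ 0.50000)
-C(-146, W) = -(-146 - 1*½) = -(-146 - ½) = -1*(-293/2) = 293/2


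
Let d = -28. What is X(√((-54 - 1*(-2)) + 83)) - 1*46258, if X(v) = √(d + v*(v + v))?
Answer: -46258 + √34 ≈ -46252.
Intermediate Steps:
X(v) = √(-28 + 2*v²) (X(v) = √(-28 + v*(v + v)) = √(-28 + v*(2*v)) = √(-28 + 2*v²))
X(√((-54 - 1*(-2)) + 83)) - 1*46258 = √(-28 + 2*(√((-54 - 1*(-2)) + 83))²) - 1*46258 = √(-28 + 2*(√((-54 + 2) + 83))²) - 46258 = √(-28 + 2*(√(-52 + 83))²) - 46258 = √(-28 + 2*(√31)²) - 46258 = √(-28 + 2*31) - 46258 = √(-28 + 62) - 46258 = √34 - 46258 = -46258 + √34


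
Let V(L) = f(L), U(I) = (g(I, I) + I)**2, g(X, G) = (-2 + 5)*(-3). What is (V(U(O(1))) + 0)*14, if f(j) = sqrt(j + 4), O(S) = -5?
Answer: 140*sqrt(2) ≈ 197.99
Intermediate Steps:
g(X, G) = -9 (g(X, G) = 3*(-3) = -9)
f(j) = sqrt(4 + j)
U(I) = (-9 + I)**2
V(L) = sqrt(4 + L)
(V(U(O(1))) + 0)*14 = (sqrt(4 + (-9 - 5)**2) + 0)*14 = (sqrt(4 + (-14)**2) + 0)*14 = (sqrt(4 + 196) + 0)*14 = (sqrt(200) + 0)*14 = (10*sqrt(2) + 0)*14 = (10*sqrt(2))*14 = 140*sqrt(2)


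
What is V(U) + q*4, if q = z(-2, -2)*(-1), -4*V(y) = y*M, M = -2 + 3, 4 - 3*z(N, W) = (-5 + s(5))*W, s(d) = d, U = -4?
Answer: -13/3 ≈ -4.3333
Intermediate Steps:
z(N, W) = 4/3 (z(N, W) = 4/3 - (-5 + 5)*W/3 = 4/3 - 0*W = 4/3 - ⅓*0 = 4/3 + 0 = 4/3)
M = 1
V(y) = -y/4
q = -4/3 (q = (4/3)*(-1) = -4/3 ≈ -1.3333)
V(U) + q*4 = -¼*(-4) - 4/3*4 = 1 - 16/3 = -13/3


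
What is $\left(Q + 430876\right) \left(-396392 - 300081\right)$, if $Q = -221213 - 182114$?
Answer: $-19187134677$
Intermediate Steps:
$Q = -403327$ ($Q = -221213 - 182114 = -403327$)
$\left(Q + 430876\right) \left(-396392 - 300081\right) = \left(-403327 + 430876\right) \left(-396392 - 300081\right) = 27549 \left(-696473\right) = -19187134677$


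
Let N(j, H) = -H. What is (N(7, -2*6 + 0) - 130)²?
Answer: 13924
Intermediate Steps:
(N(7, -2*6 + 0) - 130)² = (-(-2*6 + 0) - 130)² = (-(-12 + 0) - 130)² = (-1*(-12) - 130)² = (12 - 130)² = (-118)² = 13924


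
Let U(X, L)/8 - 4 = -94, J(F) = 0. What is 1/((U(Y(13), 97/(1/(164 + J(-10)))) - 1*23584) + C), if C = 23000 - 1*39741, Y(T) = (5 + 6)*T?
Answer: -1/41045 ≈ -2.4364e-5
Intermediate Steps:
Y(T) = 11*T
C = -16741 (C = 23000 - 39741 = -16741)
U(X, L) = -720 (U(X, L) = 32 + 8*(-94) = 32 - 752 = -720)
1/((U(Y(13), 97/(1/(164 + J(-10)))) - 1*23584) + C) = 1/((-720 - 1*23584) - 16741) = 1/((-720 - 23584) - 16741) = 1/(-24304 - 16741) = 1/(-41045) = -1/41045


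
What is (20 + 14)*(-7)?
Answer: -238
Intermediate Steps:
(20 + 14)*(-7) = 34*(-7) = -238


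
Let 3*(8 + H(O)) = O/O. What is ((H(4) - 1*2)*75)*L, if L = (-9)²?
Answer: -58725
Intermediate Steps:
H(O) = -23/3 (H(O) = -8 + (O/O)/3 = -8 + (⅓)*1 = -8 + ⅓ = -23/3)
L = 81
((H(4) - 1*2)*75)*L = ((-23/3 - 1*2)*75)*81 = ((-23/3 - 2)*75)*81 = -29/3*75*81 = -725*81 = -58725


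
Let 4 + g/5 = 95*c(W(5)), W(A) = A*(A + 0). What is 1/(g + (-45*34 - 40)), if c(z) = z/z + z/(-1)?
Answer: -1/12990 ≈ -7.6982e-5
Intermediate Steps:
W(A) = A² (W(A) = A*A = A²)
c(z) = 1 - z (c(z) = 1 + z*(-1) = 1 - z)
g = -11420 (g = -20 + 5*(95*(1 - 1*5²)) = -20 + 5*(95*(1 - 1*25)) = -20 + 5*(95*(1 - 25)) = -20 + 5*(95*(-24)) = -20 + 5*(-2280) = -20 - 11400 = -11420)
1/(g + (-45*34 - 40)) = 1/(-11420 + (-45*34 - 40)) = 1/(-11420 + (-1530 - 40)) = 1/(-11420 - 1570) = 1/(-12990) = -1/12990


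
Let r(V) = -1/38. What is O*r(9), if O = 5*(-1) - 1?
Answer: 3/19 ≈ 0.15789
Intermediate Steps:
r(V) = -1/38 (r(V) = -1*1/38 = -1/38)
O = -6 (O = -5 - 1 = -6)
O*r(9) = -6*(-1/38) = 3/19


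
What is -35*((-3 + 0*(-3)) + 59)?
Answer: -1960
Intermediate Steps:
-35*((-3 + 0*(-3)) + 59) = -35*((-3 + 0) + 59) = -35*(-3 + 59) = -35*56 = -1960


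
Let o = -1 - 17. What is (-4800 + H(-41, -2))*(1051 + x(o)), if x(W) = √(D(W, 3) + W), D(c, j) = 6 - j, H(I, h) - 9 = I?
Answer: -5078432 - 4832*I*√15 ≈ -5.0784e+6 - 18714.0*I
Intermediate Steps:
H(I, h) = 9 + I
o = -18
x(W) = √(3 + W) (x(W) = √((6 - 1*3) + W) = √((6 - 3) + W) = √(3 + W))
(-4800 + H(-41, -2))*(1051 + x(o)) = (-4800 + (9 - 41))*(1051 + √(3 - 18)) = (-4800 - 32)*(1051 + √(-15)) = -4832*(1051 + I*√15) = -5078432 - 4832*I*√15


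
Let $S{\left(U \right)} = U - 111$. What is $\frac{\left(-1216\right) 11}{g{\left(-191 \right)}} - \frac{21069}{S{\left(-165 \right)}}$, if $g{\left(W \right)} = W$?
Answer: $\frac{2571985}{17572} \approx 146.37$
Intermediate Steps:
$S{\left(U \right)} = -111 + U$ ($S{\left(U \right)} = U - 111 = -111 + U$)
$\frac{\left(-1216\right) 11}{g{\left(-191 \right)}} - \frac{21069}{S{\left(-165 \right)}} = \frac{\left(-1216\right) 11}{-191} - \frac{21069}{-111 - 165} = \left(-13376\right) \left(- \frac{1}{191}\right) - \frac{21069}{-276} = \frac{13376}{191} - - \frac{7023}{92} = \frac{13376}{191} + \frac{7023}{92} = \frac{2571985}{17572}$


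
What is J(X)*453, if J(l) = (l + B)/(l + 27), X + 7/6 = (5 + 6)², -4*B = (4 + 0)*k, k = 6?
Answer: 309399/881 ≈ 351.19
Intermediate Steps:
B = -6 (B = -(4 + 0)*6/4 = -6 ≈ -6.0000)
X = 719/6 (X = -7/6 + (5 + 6)² = -7/6 + 11² = -7/6 + 121 = 719/6 ≈ 119.83)
J(l) = (-6 + l)/(27 + l) (J(l) = (l - 6)/(l + 27) = (-6 + l)/(27 + l))
J(X)*453 = ((-6 + 719/6)/(27 + 719/6))*453 = ((683/6)/(881/6))*453 = ((6/881)*(683/6))*453 = (683/881)*453 = 309399/881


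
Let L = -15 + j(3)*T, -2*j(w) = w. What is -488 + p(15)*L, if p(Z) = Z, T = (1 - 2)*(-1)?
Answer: -1471/2 ≈ -735.50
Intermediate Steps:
T = 1 (T = -1*(-1) = 1)
j(w) = -w/2
L = -33/2 (L = -15 - ½*3*1 = -15 - 3/2*1 = -15 - 3/2 = -33/2 ≈ -16.500)
-488 + p(15)*L = -488 + 15*(-33/2) = -488 - 495/2 = -1471/2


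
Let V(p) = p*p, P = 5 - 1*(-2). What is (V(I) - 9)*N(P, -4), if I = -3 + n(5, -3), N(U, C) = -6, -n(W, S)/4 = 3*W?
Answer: -23760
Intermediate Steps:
P = 7 (P = 5 + 2 = 7)
n(W, S) = -12*W
I = -63 (I = -3 - 12*5 = -3 - 60 = -63)
V(p) = p²
(V(I) - 9)*N(P, -4) = ((-63)² - 9)*(-6) = (3969 - 9)*(-6) = 3960*(-6) = -23760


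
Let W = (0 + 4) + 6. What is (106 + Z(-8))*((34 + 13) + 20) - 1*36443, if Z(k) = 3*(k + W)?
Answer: -28939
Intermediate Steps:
W = 10 (W = 4 + 6 = 10)
Z(k) = 30 + 3*k (Z(k) = 3*(k + 10) = 3*(10 + k) = 30 + 3*k)
(106 + Z(-8))*((34 + 13) + 20) - 1*36443 = (106 + (30 + 3*(-8)))*((34 + 13) + 20) - 1*36443 = (106 + (30 - 24))*(47 + 20) - 36443 = (106 + 6)*67 - 36443 = 112*67 - 36443 = 7504 - 36443 = -28939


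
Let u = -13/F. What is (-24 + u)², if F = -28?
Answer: 434281/784 ≈ 553.93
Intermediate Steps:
u = 13/28 (u = -13/(-28) = -13*(-1/28) = 13/28 ≈ 0.46429)
(-24 + u)² = (-24 + 13/28)² = (-659/28)² = 434281/784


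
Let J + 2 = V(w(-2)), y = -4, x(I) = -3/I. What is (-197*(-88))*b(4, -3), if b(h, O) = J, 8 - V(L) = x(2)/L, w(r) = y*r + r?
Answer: 108350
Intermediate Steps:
w(r) = -3*r (w(r) = -4*r + r = -3*r)
V(L) = 8 + 3/(2*L) (V(L) = 8 - (-3/2)/L = 8 - (-3*½)/L = 8 - (-3)/(2*L) = 8 + 3/(2*L))
J = 25/4 (J = -2 + (8 + 3/(2*((-3*(-2))))) = -2 + (8 + (3/2)/6) = -2 + (8 + (3/2)*(⅙)) = -2 + (8 + ¼) = -2 + 33/4 = 25/4 ≈ 6.2500)
b(h, O) = 25/4
(-197*(-88))*b(4, -3) = -197*(-88)*(25/4) = 17336*(25/4) = 108350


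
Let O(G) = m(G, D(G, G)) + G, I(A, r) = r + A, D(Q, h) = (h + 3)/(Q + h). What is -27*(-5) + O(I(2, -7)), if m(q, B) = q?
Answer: 125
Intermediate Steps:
D(Q, h) = (3 + h)/(Q + h)
I(A, r) = A + r
O(G) = 2*G (O(G) = G + G = 2*G)
-27*(-5) + O(I(2, -7)) = -27*(-5) + 2*(2 - 7) = 135 + 2*(-5) = 135 - 10 = 125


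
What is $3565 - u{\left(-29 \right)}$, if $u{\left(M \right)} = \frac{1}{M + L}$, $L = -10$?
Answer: $\frac{139036}{39} \approx 3565.0$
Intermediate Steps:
$u{\left(M \right)} = \frac{1}{-10 + M}$ ($u{\left(M \right)} = \frac{1}{M - 10} = \frac{1}{-10 + M}$)
$3565 - u{\left(-29 \right)} = 3565 - \frac{1}{-10 - 29} = 3565 - \frac{1}{-39} = 3565 - - \frac{1}{39} = 3565 + \frac{1}{39} = \frac{139036}{39}$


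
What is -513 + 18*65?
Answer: 657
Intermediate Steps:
-513 + 18*65 = -513 + 1170 = 657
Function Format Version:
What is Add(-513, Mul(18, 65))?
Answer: 657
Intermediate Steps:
Add(-513, Mul(18, 65)) = Add(-513, 1170) = 657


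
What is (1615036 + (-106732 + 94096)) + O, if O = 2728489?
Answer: 4330889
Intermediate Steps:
(1615036 + (-106732 + 94096)) + O = (1615036 + (-106732 + 94096)) + 2728489 = (1615036 - 12636) + 2728489 = 1602400 + 2728489 = 4330889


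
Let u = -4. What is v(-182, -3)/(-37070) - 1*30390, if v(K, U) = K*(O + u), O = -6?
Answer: -112655912/3707 ≈ -30390.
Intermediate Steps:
v(K, U) = -10*K (v(K, U) = K*(-6 - 4) = K*(-10) = -10*K)
v(-182, -3)/(-37070) - 1*30390 = -10*(-182)/(-37070) - 1*30390 = 1820*(-1/37070) - 30390 = -182/3707 - 30390 = -112655912/3707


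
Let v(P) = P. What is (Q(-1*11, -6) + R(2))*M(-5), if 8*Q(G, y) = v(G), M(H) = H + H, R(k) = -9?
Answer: 415/4 ≈ 103.75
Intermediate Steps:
M(H) = 2*H
Q(G, y) = G/8
(Q(-1*11, -6) + R(2))*M(-5) = ((-1*11)/8 - 9)*(2*(-5)) = ((⅛)*(-11) - 9)*(-10) = (-11/8 - 9)*(-10) = -83/8*(-10) = 415/4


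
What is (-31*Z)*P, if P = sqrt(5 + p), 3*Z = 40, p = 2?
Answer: -1240*sqrt(7)/3 ≈ -1093.6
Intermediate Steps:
Z = 40/3 (Z = (1/3)*40 = 40/3 ≈ 13.333)
P = sqrt(7) (P = sqrt(5 + 2) = sqrt(7) ≈ 2.6458)
(-31*Z)*P = (-31*40/3)*sqrt(7) = -1240*sqrt(7)/3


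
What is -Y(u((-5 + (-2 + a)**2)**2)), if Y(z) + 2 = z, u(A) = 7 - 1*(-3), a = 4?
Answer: -8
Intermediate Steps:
u(A) = 10 (u(A) = 7 + 3 = 10)
Y(z) = -2 + z
-Y(u((-5 + (-2 + a)**2)**2)) = -(-2 + 10) = -1*8 = -8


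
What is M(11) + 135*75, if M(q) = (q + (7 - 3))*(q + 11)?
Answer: 10455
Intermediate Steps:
M(q) = (4 + q)*(11 + q) (M(q) = (q + 4)*(11 + q) = (4 + q)*(11 + q))
M(11) + 135*75 = (44 + 11**2 + 15*11) + 135*75 = (44 + 121 + 165) + 10125 = 330 + 10125 = 10455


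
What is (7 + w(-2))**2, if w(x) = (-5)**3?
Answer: 13924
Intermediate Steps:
w(x) = -125
(7 + w(-2))**2 = (7 - 125)**2 = (-118)**2 = 13924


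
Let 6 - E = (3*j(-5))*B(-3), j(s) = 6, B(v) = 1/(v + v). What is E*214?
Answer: 1926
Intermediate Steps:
B(v) = 1/(2*v)
E = 9 (E = 6 - 3*6*(1/2)/(-3) = 6 - 18*(1/2)*(-1/3) = 6 - 18*(-1)/6 = 6 - 1*(-3) = 6 + 3 = 9)
E*214 = 9*214 = 1926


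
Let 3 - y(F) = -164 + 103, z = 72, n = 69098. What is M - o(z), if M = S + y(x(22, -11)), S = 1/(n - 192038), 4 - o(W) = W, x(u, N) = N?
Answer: 16228079/122940 ≈ 132.00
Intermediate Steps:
o(W) = 4 - W
y(F) = 64 (y(F) = 3 - (-164 + 103) = 3 - 1*(-61) = 3 + 61 = 64)
S = -1/122940 (S = 1/(69098 - 192038) = 1/(-122940) = -1/122940 ≈ -8.1341e-6)
M = 7868159/122940 (M = -1/122940 + 64 = 7868159/122940 ≈ 64.000)
M - o(z) = 7868159/122940 - (4 - 1*72) = 7868159/122940 - (4 - 72) = 7868159/122940 - 1*(-68) = 7868159/122940 + 68 = 16228079/122940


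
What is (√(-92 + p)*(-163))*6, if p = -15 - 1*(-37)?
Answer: -978*I*√70 ≈ -8182.5*I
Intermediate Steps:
p = 22 (p = -15 + 37 = 22)
(√(-92 + p)*(-163))*6 = (√(-92 + 22)*(-163))*6 = (√(-70)*(-163))*6 = ((I*√70)*(-163))*6 = -163*I*√70*6 = -978*I*√70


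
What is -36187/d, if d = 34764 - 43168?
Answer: 36187/8404 ≈ 4.3059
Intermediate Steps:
d = -8404
-36187/d = -36187/(-8404) = -36187*(-1/8404) = 36187/8404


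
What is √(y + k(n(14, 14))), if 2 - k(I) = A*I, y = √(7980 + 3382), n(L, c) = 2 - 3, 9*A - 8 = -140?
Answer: √(-114 + 9*√11362)/3 ≈ 9.6915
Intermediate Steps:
A = -44/3 (A = 8/9 + (⅑)*(-140) = 8/9 - 140/9 = -44/3 ≈ -14.667)
n(L, c) = -1
y = √11362 ≈ 106.59
k(I) = 2 + 44*I/3 (k(I) = 2 - (-44)*I/3 = 2 + 44*I/3)
√(y + k(n(14, 14))) = √(√11362 + (2 + (44/3)*(-1))) = √(√11362 + (2 - 44/3)) = √(√11362 - 38/3) = √(-38/3 + √11362)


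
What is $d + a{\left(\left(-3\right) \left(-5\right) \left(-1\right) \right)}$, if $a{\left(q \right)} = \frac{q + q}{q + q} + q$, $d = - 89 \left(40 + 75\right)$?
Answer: $-10249$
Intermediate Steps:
$d = -10235$ ($d = \left(-89\right) 115 = -10235$)
$a{\left(q \right)} = 1 + q$ ($a{\left(q \right)} = \frac{2 q}{2 q} + q = 2 q \frac{1}{2 q} + q = 1 + q$)
$d + a{\left(\left(-3\right) \left(-5\right) \left(-1\right) \right)} = -10235 + \left(1 + \left(-3\right) \left(-5\right) \left(-1\right)\right) = -10235 + \left(1 + 15 \left(-1\right)\right) = -10235 + \left(1 - 15\right) = -10235 - 14 = -10249$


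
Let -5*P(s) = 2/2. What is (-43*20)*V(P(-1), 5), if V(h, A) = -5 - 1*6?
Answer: 9460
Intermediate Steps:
P(s) = -⅕ (P(s) = -2/(5*2) = -⅕*1 = -⅕)
V(h, A) = -11 (V(h, A) = -5 - 6 = -11)
(-43*20)*V(P(-1), 5) = -43*20*(-11) = -860*(-11) = 9460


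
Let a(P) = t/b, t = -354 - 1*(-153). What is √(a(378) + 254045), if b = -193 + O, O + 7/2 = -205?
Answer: √163810825211/803 ≈ 504.03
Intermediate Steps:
O = -417/2 (O = -7/2 - 205 = -417/2 ≈ -208.50)
t = -201 (t = -354 + 153 = -201)
b = -803/2 (b = -193 - 417/2 = -803/2 ≈ -401.50)
a(P) = 402/803 (a(P) = -201/(-803/2) = -201*(-2/803) = 402/803)
√(a(378) + 254045) = √(402/803 + 254045) = √(203998537/803) = √163810825211/803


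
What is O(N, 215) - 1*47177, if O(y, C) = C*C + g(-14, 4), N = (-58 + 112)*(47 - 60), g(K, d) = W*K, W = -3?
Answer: -910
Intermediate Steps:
g(K, d) = -3*K
N = -702 (N = 54*(-13) = -702)
O(y, C) = 42 + C**2 (O(y, C) = C*C - 3*(-14) = C**2 + 42 = 42 + C**2)
O(N, 215) - 1*47177 = (42 + 215**2) - 1*47177 = (42 + 46225) - 47177 = 46267 - 47177 = -910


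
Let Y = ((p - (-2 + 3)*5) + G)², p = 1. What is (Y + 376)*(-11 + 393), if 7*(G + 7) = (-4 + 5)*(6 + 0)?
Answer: 8963630/49 ≈ 1.8293e+5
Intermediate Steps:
G = -43/7 (G = -7 + ((-4 + 5)*(6 + 0))/7 = -7 + (1*6)/7 = -7 + (⅐)*6 = -7 + 6/7 = -43/7 ≈ -6.1429)
Y = 5041/49 (Y = ((1 - (-2 + 3)*5) - 43/7)² = ((1 - 5) - 43/7)² = (-4 - 43/7)² = (-71/7)² = 5041/49 ≈ 102.88)
(Y + 376)*(-11 + 393) = (5041/49 + 376)*(-11 + 393) = (23465/49)*382 = 8963630/49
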